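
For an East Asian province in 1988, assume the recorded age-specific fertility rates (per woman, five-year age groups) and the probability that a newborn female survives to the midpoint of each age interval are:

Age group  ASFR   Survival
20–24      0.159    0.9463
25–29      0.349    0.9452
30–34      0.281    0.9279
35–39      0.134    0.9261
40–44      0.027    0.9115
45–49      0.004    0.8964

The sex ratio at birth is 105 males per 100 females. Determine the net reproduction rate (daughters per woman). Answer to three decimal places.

Proportion female at birth = 100 / (100 + 105) = 0.48780.
Per-age-group product (5 × ASFR × survival probability):
  20–24: 5 × 0.159 × 0.9463 = 0.75231
  25–29: 5 × 0.349 × 0.9452 = 1.64937
  30–34: 5 × 0.281 × 0.9279 = 1.30370
  35–39: 5 × 0.134 × 0.9261 = 0.62049
  40–44: 5 × 0.027 × 0.9115 = 0.12305
  45–49: 5 × 0.004 × 0.8964 = 0.01793
Sum = 4.46685
NRR = 0.48780 × 4.46685 = 2.17893
NRR > 1, so each generation more than replaces itself.

2.179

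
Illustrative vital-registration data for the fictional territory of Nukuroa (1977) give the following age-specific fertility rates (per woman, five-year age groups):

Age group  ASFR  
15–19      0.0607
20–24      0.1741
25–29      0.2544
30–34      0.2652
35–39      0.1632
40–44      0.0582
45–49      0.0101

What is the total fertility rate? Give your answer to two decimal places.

4.93

Sum of ASFRs = 0.0607 + 0.1741 + 0.2544 + 0.2652 + 0.1632 + 0.0582 + 0.0101 = 0.9859
TFR = 5 × 0.9859 = 4.9295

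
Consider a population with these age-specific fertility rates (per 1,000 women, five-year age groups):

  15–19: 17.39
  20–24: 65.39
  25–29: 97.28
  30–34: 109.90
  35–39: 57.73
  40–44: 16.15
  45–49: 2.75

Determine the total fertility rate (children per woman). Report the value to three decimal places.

1.833

Sum of ASFRs = 17.39 + 65.39 + 97.28 + 109.90 + 57.73 + 16.15 + 2.75 = 366.59
TFR = 5 × 366.59 / 1000 = 1.83295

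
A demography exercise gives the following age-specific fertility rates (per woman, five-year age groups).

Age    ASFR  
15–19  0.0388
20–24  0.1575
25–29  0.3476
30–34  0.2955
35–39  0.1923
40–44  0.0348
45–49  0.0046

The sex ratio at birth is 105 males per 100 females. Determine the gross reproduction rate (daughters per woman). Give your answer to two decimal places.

Proportion female at birth = 100 / (100 + 105) = 0.48780.
Sum of ASFRs = 0.0388 + 0.1575 + 0.3476 + 0.2955 + 0.1923 + 0.0348 + 0.0046 = 1.0711
TFR = 5 × 1.0711 = 5.3555
GRR = 0.48780 × 5.3555 = 2.61241

2.61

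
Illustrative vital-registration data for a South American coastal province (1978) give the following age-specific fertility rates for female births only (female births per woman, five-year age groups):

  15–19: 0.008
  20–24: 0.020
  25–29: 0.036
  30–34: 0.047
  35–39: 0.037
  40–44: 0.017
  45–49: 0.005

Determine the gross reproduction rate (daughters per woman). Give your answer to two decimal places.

Sum of female ASFRs = 0.008 + 0.020 + 0.036 + 0.047 + 0.037 + 0.017 + 0.005 = 0.170
GRR = 5 × 0.170 = 0.85

0.85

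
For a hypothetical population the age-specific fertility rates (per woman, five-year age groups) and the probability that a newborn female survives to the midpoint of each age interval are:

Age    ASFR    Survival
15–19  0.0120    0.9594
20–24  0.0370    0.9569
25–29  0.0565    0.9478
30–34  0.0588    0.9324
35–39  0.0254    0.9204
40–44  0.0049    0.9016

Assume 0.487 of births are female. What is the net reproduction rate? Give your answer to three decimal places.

0.446

Proportion female at birth = 0.487.
Weighting each age-specific rate by interval width and survival:
  15–19: 5 × 0.0120 × 0.9594 = 0.05756
  20–24: 5 × 0.0370 × 0.9569 = 0.17703
  25–29: 5 × 0.0565 × 0.9478 = 0.26775
  30–34: 5 × 0.0588 × 0.9324 = 0.27413
  35–39: 5 × 0.0254 × 0.9204 = 0.11689
  40–44: 5 × 0.0049 × 0.9016 = 0.02209
Sum = 0.91545
NRR = 0.487 × 0.91545 = 0.44582
NRR < 1, so the cohort does not fully replace itself.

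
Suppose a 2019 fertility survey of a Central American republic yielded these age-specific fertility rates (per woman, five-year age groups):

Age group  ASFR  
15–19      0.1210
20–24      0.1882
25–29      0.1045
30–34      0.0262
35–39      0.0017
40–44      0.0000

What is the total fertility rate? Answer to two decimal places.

2.21

Sum of ASFRs = 0.1210 + 0.1882 + 0.1045 + 0.0262 + 0.0017 + 0.0000 = 0.4416
TFR = 5 × 0.4416 = 2.208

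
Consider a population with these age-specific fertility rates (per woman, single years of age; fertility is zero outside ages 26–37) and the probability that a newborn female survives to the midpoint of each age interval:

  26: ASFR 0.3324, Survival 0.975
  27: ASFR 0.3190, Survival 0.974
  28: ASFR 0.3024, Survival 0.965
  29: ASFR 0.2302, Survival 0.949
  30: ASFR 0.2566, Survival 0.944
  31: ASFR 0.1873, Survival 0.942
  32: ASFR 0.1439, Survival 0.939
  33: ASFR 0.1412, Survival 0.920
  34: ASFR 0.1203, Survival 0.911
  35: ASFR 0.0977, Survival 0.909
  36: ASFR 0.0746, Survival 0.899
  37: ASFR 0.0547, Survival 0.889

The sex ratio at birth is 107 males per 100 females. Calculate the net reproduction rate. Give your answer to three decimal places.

1.035

Proportion female at birth = 100 / (100 + 107) = 0.48309.
Survival-weighted fertility by age (1·fₓ·Sₓ):
  26: 1 × 0.3324 × 0.975 = 0.32409
  27: 1 × 0.3190 × 0.974 = 0.31071
  28: 1 × 0.3024 × 0.965 = 0.29182
  29: 1 × 0.2302 × 0.949 = 0.21846
  30: 1 × 0.2566 × 0.944 = 0.24223
  31: 1 × 0.1873 × 0.942 = 0.17644
  32: 1 × 0.1439 × 0.939 = 0.13512
  33: 1 × 0.1412 × 0.920 = 0.12990
  34: 1 × 0.1203 × 0.911 = 0.10959
  35: 1 × 0.0977 × 0.909 = 0.08881
  36: 1 × 0.0746 × 0.899 = 0.06707
  37: 1 × 0.0547 × 0.889 = 0.04863
Sum = 2.14287
NRR = 0.48309 × 2.14287 = 1.03520
NRR > 1, so each generation more than replaces itself.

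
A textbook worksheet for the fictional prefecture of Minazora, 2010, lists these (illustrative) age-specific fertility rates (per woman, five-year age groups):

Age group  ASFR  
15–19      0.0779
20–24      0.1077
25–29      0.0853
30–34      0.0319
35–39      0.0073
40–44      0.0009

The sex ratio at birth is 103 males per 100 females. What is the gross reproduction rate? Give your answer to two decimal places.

0.77

Proportion female at birth = 100 / (100 + 103) = 0.49261.
Sum of ASFRs = 0.0779 + 0.1077 + 0.0853 + 0.0319 + 0.0073 + 0.0009 = 0.3110
TFR = 5 × 0.3110 = 1.555
GRR = 0.49261 × 1.555 = 0.76601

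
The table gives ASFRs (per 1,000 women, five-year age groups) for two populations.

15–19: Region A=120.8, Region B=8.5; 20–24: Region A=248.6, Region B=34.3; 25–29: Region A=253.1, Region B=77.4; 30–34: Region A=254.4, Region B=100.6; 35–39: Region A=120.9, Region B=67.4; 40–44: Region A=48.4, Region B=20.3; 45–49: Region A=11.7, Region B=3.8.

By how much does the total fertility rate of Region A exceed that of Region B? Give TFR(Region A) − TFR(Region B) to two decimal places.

3.73

Region A:
  Sum of ASFRs = 120.8 + 248.6 + 253.1 + 254.4 + 120.9 + 48.4 + 11.7 = 1057.9
  TFR = 5 × 1057.9 / 1000 = 5.2895
Region B:
  Sum of ASFRs = 8.5 + 34.3 + 77.4 + 100.6 + 67.4 + 20.3 + 3.8 = 312.3
  TFR = 5 × 312.3 / 1000 = 1.5615
Difference = 5.2895 − 1.5615 = 3.728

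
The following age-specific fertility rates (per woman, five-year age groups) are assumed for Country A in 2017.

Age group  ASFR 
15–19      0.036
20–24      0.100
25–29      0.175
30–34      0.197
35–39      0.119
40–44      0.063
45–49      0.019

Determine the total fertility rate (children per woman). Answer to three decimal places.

3.545

Sum of ASFRs = 0.036 + 0.100 + 0.175 + 0.197 + 0.119 + 0.063 + 0.019 = 0.709
TFR = 5 × 0.709 = 3.545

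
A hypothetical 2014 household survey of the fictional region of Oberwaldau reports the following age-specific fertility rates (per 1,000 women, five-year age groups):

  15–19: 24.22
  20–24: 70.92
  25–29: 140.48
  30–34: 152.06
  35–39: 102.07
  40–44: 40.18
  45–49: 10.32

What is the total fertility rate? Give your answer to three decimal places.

2.701

Sum of ASFRs = 24.22 + 70.92 + 140.48 + 152.06 + 102.07 + 40.18 + 10.32 = 540.25
TFR = 5 × 540.25 / 1000 = 2.70125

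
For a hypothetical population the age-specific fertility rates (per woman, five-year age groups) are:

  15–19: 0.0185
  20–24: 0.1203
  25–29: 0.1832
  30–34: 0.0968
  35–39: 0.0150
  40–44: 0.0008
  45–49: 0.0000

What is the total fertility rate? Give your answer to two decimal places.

Sum of ASFRs = 0.0185 + 0.1203 + 0.1832 + 0.0968 + 0.0150 + 0.0008 + 0.0000 = 0.4346
TFR = 5 × 0.4346 = 2.173

2.17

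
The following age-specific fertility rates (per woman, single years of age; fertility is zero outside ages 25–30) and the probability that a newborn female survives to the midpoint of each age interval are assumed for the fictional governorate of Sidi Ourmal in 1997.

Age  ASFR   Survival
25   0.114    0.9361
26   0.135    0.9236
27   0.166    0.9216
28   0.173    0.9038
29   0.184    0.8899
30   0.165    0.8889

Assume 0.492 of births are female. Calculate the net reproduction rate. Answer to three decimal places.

Proportion female at birth = 0.492.
Per-age-group product (1 × ASFR × survival probability):
  25: 1 × 0.114 × 0.9361 = 0.10672
  26: 1 × 0.135 × 0.9236 = 0.12469
  27: 1 × 0.166 × 0.9216 = 0.15299
  28: 1 × 0.173 × 0.9038 = 0.15636
  29: 1 × 0.184 × 0.8899 = 0.16374
  30: 1 × 0.165 × 0.8889 = 0.14667
Sum = 0.85117
NRR = 0.492 × 0.85117 = 0.41878

0.419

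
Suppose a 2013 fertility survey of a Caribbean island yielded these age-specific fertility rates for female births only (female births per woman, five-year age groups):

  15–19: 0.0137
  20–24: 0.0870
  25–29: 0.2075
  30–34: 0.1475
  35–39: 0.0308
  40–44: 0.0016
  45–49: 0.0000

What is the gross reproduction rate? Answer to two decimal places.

2.44

Sum of female ASFRs = 0.0137 + 0.0870 + 0.2075 + 0.1475 + 0.0308 + 0.0016 + 0.0000 = 0.4881
GRR = 5 × 0.4881 = 2.4405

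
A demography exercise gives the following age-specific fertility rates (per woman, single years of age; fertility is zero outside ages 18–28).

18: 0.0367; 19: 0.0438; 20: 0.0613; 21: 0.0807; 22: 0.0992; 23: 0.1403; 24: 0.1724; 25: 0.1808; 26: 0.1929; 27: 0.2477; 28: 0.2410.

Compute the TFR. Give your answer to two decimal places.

1.50

Sum of ASFRs = 0.0367 + 0.0438 + 0.0613 + 0.0807 + 0.0992 + 0.1403 + 0.1724 + 0.1808 + 0.1929 + 0.2477 + 0.2410 = 1.4968
TFR = 1.4968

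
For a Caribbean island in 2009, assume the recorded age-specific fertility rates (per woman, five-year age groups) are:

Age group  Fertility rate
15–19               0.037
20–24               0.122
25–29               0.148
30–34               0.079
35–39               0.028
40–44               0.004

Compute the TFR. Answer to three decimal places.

Sum of ASFRs = 0.037 + 0.122 + 0.148 + 0.079 + 0.028 + 0.004 = 0.418
TFR = 5 × 0.418 = 2.09

2.090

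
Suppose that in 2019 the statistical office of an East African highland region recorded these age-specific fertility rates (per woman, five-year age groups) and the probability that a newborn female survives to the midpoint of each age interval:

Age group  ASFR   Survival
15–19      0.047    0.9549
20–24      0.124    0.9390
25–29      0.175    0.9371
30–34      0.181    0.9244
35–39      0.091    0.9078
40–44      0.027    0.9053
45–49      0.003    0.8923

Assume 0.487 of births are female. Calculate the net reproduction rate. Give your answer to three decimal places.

1.467

Proportion female at birth = 0.487.
Each age group contributes 5 × ASFR × survival:
  15–19: 5 × 0.047 × 0.9549 = 0.22440
  20–24: 5 × 0.124 × 0.9390 = 0.58218
  25–29: 5 × 0.175 × 0.9371 = 0.81996
  30–34: 5 × 0.181 × 0.9244 = 0.83658
  35–39: 5 × 0.091 × 0.9078 = 0.41305
  40–44: 5 × 0.027 × 0.9053 = 0.12222
  45–49: 5 × 0.003 × 0.8923 = 0.01338
Sum = 3.01177
NRR = 0.487 × 3.01177 = 1.46673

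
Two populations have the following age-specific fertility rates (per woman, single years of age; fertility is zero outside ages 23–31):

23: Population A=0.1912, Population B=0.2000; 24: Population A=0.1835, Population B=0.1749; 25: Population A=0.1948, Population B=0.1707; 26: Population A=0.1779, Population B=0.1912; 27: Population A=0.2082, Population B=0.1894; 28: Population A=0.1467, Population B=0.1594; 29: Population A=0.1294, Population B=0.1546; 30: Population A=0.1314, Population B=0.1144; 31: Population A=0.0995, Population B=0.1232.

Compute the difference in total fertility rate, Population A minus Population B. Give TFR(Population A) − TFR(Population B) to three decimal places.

Population A:
  Sum of ASFRs = 0.1912 + 0.1835 + 0.1948 + 0.1779 + 0.2082 + 0.1467 + 0.1294 + 0.1314 + 0.0995 = 1.4626
  TFR = 1.4626
Population B:
  Sum of ASFRs = 0.2000 + 0.1749 + 0.1707 + 0.1912 + 0.1894 + 0.1594 + 0.1546 + 0.1144 + 0.1232 = 1.4778
  TFR = 1.4778
Difference = 1.4626 − 1.4778 = -0.0152

-0.015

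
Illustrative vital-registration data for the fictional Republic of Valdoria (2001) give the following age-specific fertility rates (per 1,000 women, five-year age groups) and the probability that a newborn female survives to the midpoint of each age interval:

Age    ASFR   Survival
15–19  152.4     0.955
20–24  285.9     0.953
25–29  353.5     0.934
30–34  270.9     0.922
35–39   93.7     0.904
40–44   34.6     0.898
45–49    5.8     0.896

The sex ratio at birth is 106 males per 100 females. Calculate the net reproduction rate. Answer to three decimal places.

2.716

Proportion female at birth = 100 / (100 + 106) = 0.48544.
Survival-weighted fertility by age (5·fₓ·Sₓ):
  15–19: 5 × 152.4/1000 × 0.955 = 0.72771
  20–24: 5 × 285.9/1000 × 0.953 = 1.36231
  25–29: 5 × 353.5/1000 × 0.934 = 1.65085
  30–34: 5 × 270.9/1000 × 0.922 = 1.24885
  35–39: 5 × 93.7/1000 × 0.904 = 0.42352
  40–44: 5 × 34.6/1000 × 0.898 = 0.15535
  45–49: 5 × 5.8/1000 × 0.896 = 0.02598
Sum = 5.59457
NRR = 0.48544 × 5.59457 = 2.71583
An NRR exceeding 1 indicates intrinsic growth under these rates.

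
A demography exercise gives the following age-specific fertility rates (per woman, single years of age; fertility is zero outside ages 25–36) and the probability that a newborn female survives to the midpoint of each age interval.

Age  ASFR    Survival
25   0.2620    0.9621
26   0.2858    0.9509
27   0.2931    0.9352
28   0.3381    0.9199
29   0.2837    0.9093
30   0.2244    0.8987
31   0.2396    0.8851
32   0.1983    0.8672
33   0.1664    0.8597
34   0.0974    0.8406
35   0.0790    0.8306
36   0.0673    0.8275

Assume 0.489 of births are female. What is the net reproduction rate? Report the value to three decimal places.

Proportion female at birth = 0.489.
Each age group contributes 1 × ASFR × survival:
  25: 1 × 0.2620 × 0.9621 = 0.25207
  26: 1 × 0.2858 × 0.9509 = 0.27177
  27: 1 × 0.2931 × 0.9352 = 0.27411
  28: 1 × 0.3381 × 0.9199 = 0.31102
  29: 1 × 0.2837 × 0.9093 = 0.25797
  30: 1 × 0.2244 × 0.8987 = 0.20167
  31: 1 × 0.2396 × 0.8851 = 0.21207
  32: 1 × 0.1983 × 0.8672 = 0.17197
  33: 1 × 0.1664 × 0.8597 = 0.14305
  34: 1 × 0.0974 × 0.8406 = 0.08187
  35: 1 × 0.0790 × 0.8306 = 0.06562
  36: 1 × 0.0673 × 0.8275 = 0.05569
Sum = 2.29888
NRR = 0.489 × 2.29888 = 1.12415

1.124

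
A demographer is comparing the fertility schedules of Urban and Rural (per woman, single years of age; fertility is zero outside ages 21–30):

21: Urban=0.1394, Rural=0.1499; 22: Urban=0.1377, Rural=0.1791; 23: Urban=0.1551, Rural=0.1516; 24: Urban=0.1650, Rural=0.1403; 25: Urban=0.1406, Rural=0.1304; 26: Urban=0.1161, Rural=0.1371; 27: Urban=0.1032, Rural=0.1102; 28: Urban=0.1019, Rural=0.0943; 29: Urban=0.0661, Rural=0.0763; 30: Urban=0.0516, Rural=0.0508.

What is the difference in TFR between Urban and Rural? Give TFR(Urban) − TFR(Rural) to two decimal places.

Urban:
  Sum of ASFRs = 0.1394 + 0.1377 + 0.1551 + 0.1650 + 0.1406 + 0.1161 + 0.1032 + 0.1019 + 0.0661 + 0.0516 = 1.1767
  TFR = 1.1767
Rural:
  Sum of ASFRs = 0.1499 + 0.1791 + 0.1516 + 0.1403 + 0.1304 + 0.1371 + 0.1102 + 0.0943 + 0.0763 + 0.0508 = 1.2200
  TFR = 1.22
Difference = 1.1767 − 1.22 = -0.0433

-0.04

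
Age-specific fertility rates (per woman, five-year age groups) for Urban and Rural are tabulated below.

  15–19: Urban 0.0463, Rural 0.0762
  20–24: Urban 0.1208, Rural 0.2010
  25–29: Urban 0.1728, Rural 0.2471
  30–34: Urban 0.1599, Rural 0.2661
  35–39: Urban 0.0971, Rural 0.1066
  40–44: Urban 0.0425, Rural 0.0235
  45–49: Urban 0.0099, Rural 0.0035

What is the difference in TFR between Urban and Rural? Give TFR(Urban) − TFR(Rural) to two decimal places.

Urban:
  Sum of ASFRs = 0.0463 + 0.1208 + 0.1728 + 0.1599 + 0.0971 + 0.0425 + 0.0099 = 0.6493
  TFR = 5 × 0.6493 = 3.2465
Rural:
  Sum of ASFRs = 0.0762 + 0.2010 + 0.2471 + 0.2661 + 0.1066 + 0.0235 + 0.0035 = 0.9240
  TFR = 5 × 0.9240 = 4.62
Difference = 3.2465 − 4.62 = -1.3735

-1.37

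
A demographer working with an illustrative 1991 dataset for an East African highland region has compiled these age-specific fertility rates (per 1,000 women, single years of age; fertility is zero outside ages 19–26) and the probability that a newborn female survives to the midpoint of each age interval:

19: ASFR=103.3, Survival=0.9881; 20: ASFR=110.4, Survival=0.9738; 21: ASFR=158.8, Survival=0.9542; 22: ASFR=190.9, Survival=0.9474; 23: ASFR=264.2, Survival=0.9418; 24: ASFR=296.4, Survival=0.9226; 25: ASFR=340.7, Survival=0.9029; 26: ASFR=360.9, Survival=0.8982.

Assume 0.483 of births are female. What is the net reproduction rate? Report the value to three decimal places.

Proportion female at birth = 0.483.
Per-age-group product (1 × ASFR × survival probability):
  19: 1 × 103.3/1000 × 0.9881 = 0.10207
  20: 1 × 110.4/1000 × 0.9738 = 0.10751
  21: 1 × 158.8/1000 × 0.9542 = 0.15153
  22: 1 × 190.9/1000 × 0.9474 = 0.18086
  23: 1 × 264.2/1000 × 0.9418 = 0.24882
  24: 1 × 296.4/1000 × 0.9226 = 0.27346
  25: 1 × 340.7/1000 × 0.9029 = 0.30762
  26: 1 × 360.9/1000 × 0.8982 = 0.32416
Sum = 1.69603
NRR = 0.483 × 1.69603 = 0.81918
NRR < 1, so the cohort does not fully replace itself.

0.819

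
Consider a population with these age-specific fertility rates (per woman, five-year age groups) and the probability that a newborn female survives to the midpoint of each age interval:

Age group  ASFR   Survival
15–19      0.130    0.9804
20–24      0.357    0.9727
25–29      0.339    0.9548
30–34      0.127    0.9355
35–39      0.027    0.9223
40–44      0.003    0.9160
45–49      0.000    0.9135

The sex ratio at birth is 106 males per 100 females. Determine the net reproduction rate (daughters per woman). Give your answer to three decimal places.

Proportion female at birth = 100 / (100 + 106) = 0.48544.
Weighting each age-specific rate by interval width and survival:
  15–19: 5 × 0.130 × 0.9804 = 0.63726
  20–24: 5 × 0.357 × 0.9727 = 1.73627
  25–29: 5 × 0.339 × 0.9548 = 1.61839
  30–34: 5 × 0.127 × 0.9355 = 0.59404
  35–39: 5 × 0.027 × 0.9223 = 0.12451
  40–44: 5 × 0.003 × 0.9160 = 0.01374
  45–49: 5 × 0.000 × 0.9135 = 0.00000
Sum = 4.72421
NRR = 0.48544 × 4.72421 = 2.29332

2.293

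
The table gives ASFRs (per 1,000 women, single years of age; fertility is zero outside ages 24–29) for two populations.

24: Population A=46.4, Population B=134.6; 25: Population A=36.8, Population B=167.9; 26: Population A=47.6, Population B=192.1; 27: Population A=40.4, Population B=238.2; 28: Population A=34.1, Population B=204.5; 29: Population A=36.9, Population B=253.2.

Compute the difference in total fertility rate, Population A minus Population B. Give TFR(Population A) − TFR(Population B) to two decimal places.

-0.95

Population A:
  Sum of ASFRs = 46.4 + 36.8 + 47.6 + 40.4 + 34.1 + 36.9 = 242.2
  TFR = 242.2 / 1000 = 0.2422
Population B:
  Sum of ASFRs = 134.6 + 167.9 + 192.1 + 238.2 + 204.5 + 253.2 = 1190.5
  TFR = 1190.5 / 1000 = 1.1905
Difference = 0.2422 − 1.1905 = -0.9483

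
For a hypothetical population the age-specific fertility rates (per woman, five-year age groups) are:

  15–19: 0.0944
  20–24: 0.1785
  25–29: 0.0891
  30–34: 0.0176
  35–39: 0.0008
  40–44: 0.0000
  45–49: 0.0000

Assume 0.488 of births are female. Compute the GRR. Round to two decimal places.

0.93

Proportion female at birth = 0.488.
Sum of ASFRs = 0.0944 + 0.1785 + 0.0891 + 0.0176 + 0.0008 + 0.0000 + 0.0000 = 0.3804
TFR = 5 × 0.3804 = 1.902
GRR = 0.488 × 1.902 = 0.92818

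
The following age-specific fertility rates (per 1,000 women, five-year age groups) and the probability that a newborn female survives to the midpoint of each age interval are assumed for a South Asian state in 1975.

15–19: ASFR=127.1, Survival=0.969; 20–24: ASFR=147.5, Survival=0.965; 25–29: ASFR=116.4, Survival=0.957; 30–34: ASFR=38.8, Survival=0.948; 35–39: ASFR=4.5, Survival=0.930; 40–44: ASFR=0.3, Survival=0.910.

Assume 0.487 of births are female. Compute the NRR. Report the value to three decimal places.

Proportion female at birth = 0.487.
Per-age-group product (5 × ASFR × survival probability):
  15–19: 5 × 127.1/1000 × 0.969 = 0.61580
  20–24: 5 × 147.5/1000 × 0.965 = 0.71169
  25–29: 5 × 116.4/1000 × 0.957 = 0.55697
  30–34: 5 × 38.8/1000 × 0.948 = 0.18391
  35–39: 5 × 4.5/1000 × 0.930 = 0.02093
  40–44: 5 × 0.3/1000 × 0.910 = 0.00137
Sum = 2.09067
NRR = 0.487 × 2.09067 = 1.01816

1.018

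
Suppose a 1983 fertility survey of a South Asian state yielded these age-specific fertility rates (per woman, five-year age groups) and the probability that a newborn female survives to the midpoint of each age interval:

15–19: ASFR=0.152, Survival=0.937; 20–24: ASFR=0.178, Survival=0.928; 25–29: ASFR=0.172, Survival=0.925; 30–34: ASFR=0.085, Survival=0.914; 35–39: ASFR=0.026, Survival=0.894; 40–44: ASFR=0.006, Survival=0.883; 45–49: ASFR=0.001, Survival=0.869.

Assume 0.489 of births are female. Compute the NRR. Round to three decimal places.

1.403

Proportion female at birth = 0.489.
Per-age-group product (5 × ASFR × survival probability):
  15–19: 5 × 0.152 × 0.937 = 0.71212
  20–24: 5 × 0.178 × 0.928 = 0.82592
  25–29: 5 × 0.172 × 0.925 = 0.79550
  30–34: 5 × 0.085 × 0.914 = 0.38845
  35–39: 5 × 0.026 × 0.894 = 0.11622
  40–44: 5 × 0.006 × 0.883 = 0.02649
  45–49: 5 × 0.001 × 0.869 = 0.00435
Sum = 2.86905
NRR = 0.489 × 2.86905 = 1.40297
An NRR exceeding 1 indicates intrinsic growth under these rates.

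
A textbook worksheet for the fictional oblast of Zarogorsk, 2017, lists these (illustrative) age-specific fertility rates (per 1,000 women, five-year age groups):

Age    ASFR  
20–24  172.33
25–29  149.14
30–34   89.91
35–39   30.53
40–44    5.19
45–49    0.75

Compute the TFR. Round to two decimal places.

Sum of ASFRs = 172.33 + 149.14 + 89.91 + 30.53 + 5.19 + 0.75 = 447.85
TFR = 5 × 447.85 / 1000 = 2.23925

2.24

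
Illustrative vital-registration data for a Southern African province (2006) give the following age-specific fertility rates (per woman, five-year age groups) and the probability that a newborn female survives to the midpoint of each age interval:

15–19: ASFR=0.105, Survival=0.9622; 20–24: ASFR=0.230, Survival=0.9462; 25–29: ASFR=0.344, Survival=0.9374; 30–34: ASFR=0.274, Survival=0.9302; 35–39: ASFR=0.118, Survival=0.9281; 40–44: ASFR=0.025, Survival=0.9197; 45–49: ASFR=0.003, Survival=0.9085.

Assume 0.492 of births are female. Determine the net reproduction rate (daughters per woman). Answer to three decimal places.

Proportion female at birth = 0.492.
Weighting each age-specific rate by interval width and survival:
  15–19: 5 × 0.105 × 0.9622 = 0.50516
  20–24: 5 × 0.230 × 0.9462 = 1.08813
  25–29: 5 × 0.344 × 0.9374 = 1.61233
  30–34: 5 × 0.274 × 0.9302 = 1.27437
  35–39: 5 × 0.118 × 0.9281 = 0.54758
  40–44: 5 × 0.025 × 0.9197 = 0.11496
  45–49: 5 × 0.003 × 0.9085 = 0.01363
Sum = 5.15616
NRR = 0.492 × 5.15616 = 2.53683
With NRR above 1 the population is above replacement fertility.

2.537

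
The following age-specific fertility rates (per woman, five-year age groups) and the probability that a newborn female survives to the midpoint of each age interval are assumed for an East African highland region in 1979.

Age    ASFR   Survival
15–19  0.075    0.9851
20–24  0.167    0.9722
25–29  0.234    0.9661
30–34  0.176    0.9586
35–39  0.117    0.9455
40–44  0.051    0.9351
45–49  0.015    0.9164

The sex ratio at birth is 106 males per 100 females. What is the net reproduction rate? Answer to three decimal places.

Proportion female at birth = 100 / (100 + 106) = 0.48544.
Per-age-group product (5 × ASFR × survival probability):
  15–19: 5 × 0.075 × 0.9851 = 0.36941
  20–24: 5 × 0.167 × 0.9722 = 0.81179
  25–29: 5 × 0.234 × 0.9661 = 1.13034
  30–34: 5 × 0.176 × 0.9586 = 0.84357
  35–39: 5 × 0.117 × 0.9455 = 0.55312
  40–44: 5 × 0.051 × 0.9351 = 0.23845
  45–49: 5 × 0.015 × 0.9164 = 0.06873
Sum = 4.01541
NRR = 0.48544 × 4.01541 = 1.94924
NRR > 1, so each generation more than replaces itself.

1.949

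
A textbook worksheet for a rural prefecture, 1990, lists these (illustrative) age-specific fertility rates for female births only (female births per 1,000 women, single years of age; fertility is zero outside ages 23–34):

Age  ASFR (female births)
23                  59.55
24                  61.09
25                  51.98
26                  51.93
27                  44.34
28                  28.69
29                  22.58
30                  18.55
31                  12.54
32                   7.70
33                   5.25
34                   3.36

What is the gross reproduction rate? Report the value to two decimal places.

0.37

Sum of female ASFRs = 59.55 + 61.09 + 51.98 + 51.93 + 44.34 + 28.69 + 22.58 + 18.55 + 12.54 + 7.70 + 5.25 + 3.36 = 367.56
GRR = 367.56 / 1000 = 0.36756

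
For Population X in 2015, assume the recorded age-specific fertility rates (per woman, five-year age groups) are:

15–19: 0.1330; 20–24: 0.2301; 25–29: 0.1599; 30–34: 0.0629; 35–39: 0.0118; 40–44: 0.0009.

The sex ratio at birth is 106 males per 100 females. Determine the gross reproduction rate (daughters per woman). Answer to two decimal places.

Proportion female at birth = 100 / (100 + 106) = 0.48544.
Sum of ASFRs = 0.1330 + 0.2301 + 0.1599 + 0.0629 + 0.0118 + 0.0009 = 0.5986
TFR = 5 × 0.5986 = 2.993
GRR = 0.48544 × 2.993 = 1.45292

1.45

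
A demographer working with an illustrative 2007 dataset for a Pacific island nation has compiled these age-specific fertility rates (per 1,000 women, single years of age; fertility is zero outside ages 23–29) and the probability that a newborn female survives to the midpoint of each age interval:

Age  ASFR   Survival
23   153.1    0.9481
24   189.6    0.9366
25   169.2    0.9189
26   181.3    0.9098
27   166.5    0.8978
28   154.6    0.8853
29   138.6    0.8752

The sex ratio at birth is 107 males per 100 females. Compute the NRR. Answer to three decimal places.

0.508

Proportion female at birth = 100 / (100 + 107) = 0.48309.
Per-age-group product (1 × ASFR × survival probability):
  23: 1 × 153.1/1000 × 0.9481 = 0.14515
  24: 1 × 189.6/1000 × 0.9366 = 0.17758
  25: 1 × 169.2/1000 × 0.9189 = 0.15548
  26: 1 × 181.3/1000 × 0.9098 = 0.16495
  27: 1 × 166.5/1000 × 0.8978 = 0.14948
  28: 1 × 154.6/1000 × 0.8853 = 0.13687
  29: 1 × 138.6/1000 × 0.8752 = 0.12130
Sum = 1.05081
NRR = 0.48309 × 1.05081 = 0.50764
With NRR below 1 the population is below replacement fertility.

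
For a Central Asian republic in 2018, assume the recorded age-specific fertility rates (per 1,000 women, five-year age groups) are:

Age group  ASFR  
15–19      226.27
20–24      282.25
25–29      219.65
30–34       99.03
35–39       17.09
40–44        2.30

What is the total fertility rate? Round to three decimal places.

Sum of ASFRs = 226.27 + 282.25 + 219.65 + 99.03 + 17.09 + 2.30 = 846.59
TFR = 5 × 846.59 / 1000 = 4.23295

4.233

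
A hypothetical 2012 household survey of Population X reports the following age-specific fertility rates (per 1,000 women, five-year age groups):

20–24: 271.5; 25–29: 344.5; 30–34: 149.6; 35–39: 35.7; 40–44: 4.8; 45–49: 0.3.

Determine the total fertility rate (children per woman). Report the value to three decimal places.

4.032

Sum of ASFRs = 271.5 + 344.5 + 149.6 + 35.7 + 4.8 + 0.3 = 806.4
TFR = 5 × 806.4 / 1000 = 4.032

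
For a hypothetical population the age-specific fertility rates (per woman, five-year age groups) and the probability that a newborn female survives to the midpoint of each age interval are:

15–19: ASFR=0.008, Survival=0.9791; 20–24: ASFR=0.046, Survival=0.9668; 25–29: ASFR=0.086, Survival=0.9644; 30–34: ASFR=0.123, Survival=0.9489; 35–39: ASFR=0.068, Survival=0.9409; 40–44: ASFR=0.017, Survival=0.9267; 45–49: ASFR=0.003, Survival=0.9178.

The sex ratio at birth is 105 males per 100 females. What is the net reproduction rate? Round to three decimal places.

Proportion female at birth = 100 / (100 + 105) = 0.48780.
Each age group contributes 5 × ASFR × survival:
  15–19: 5 × 0.008 × 0.9791 = 0.03916
  20–24: 5 × 0.046 × 0.9668 = 0.22236
  25–29: 5 × 0.086 × 0.9644 = 0.41469
  30–34: 5 × 0.123 × 0.9489 = 0.58357
  35–39: 5 × 0.068 × 0.9409 = 0.31991
  40–44: 5 × 0.017 × 0.9267 = 0.07877
  45–49: 5 × 0.003 × 0.9178 = 0.01377
Sum = 1.67223
NRR = 0.48780 × 1.67223 = 0.81571

0.816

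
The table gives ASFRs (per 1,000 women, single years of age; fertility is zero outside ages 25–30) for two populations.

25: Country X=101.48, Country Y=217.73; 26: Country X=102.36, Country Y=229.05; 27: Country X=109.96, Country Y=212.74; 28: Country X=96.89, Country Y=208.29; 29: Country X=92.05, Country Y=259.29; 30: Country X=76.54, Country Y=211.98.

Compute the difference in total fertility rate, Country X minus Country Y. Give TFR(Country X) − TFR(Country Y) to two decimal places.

Country X:
  Sum of ASFRs = 101.48 + 102.36 + 109.96 + 96.89 + 92.05 + 76.54 = 579.28
  TFR = 579.28 / 1000 = 0.57928
Country Y:
  Sum of ASFRs = 217.73 + 229.05 + 212.74 + 208.29 + 259.29 + 211.98 = 1339.08
  TFR = 1339.08 / 1000 = 1.33908
Difference = 0.57928 − 1.33908 = -0.7598

-0.76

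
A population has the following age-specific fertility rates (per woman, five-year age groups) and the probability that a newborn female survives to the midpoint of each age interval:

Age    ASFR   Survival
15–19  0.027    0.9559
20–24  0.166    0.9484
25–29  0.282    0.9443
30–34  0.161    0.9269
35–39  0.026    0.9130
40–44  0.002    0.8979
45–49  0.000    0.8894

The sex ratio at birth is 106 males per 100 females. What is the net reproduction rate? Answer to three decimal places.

Proportion female at birth = 100 / (100 + 106) = 0.48544.
Survival-weighted fertility by age (5·fₓ·Sₓ):
  15–19: 5 × 0.027 × 0.9559 = 0.12905
  20–24: 5 × 0.166 × 0.9484 = 0.78717
  25–29: 5 × 0.282 × 0.9443 = 1.33146
  30–34: 5 × 0.161 × 0.9269 = 0.74615
  35–39: 5 × 0.026 × 0.9130 = 0.11869
  40–44: 5 × 0.002 × 0.8979 = 0.00898
  45–49: 5 × 0.000 × 0.8894 = 0.00000
Sum = 3.12150
NRR = 0.48544 × 3.12150 = 1.51530
With NRR above 1 the population is above replacement fertility.

1.515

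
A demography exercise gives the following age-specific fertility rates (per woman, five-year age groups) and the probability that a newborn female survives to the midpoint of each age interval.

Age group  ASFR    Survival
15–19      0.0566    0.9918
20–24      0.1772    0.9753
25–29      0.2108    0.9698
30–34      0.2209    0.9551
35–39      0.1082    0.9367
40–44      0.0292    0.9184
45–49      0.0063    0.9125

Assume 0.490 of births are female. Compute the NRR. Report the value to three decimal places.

Proportion female at birth = 0.490.
Weighting each age-specific rate by interval width and survival:
  15–19: 5 × 0.0566 × 0.9918 = 0.28068
  20–24: 5 × 0.1772 × 0.9753 = 0.86412
  25–29: 5 × 0.2108 × 0.9698 = 1.02217
  30–34: 5 × 0.2209 × 0.9551 = 1.05491
  35–39: 5 × 0.1082 × 0.9367 = 0.50675
  40–44: 5 × 0.0292 × 0.9184 = 0.13409
  45–49: 5 × 0.0063 × 0.9125 = 0.02874
Sum = 3.89146
NRR = 0.490 × 3.89146 = 1.90682
An NRR exceeding 1 indicates intrinsic growth under these rates.

1.907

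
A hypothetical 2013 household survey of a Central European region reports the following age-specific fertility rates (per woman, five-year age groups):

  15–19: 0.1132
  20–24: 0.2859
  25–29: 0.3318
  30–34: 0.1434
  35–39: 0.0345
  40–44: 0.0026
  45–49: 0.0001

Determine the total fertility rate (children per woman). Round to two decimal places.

4.56

Sum of ASFRs = 0.1132 + 0.2859 + 0.3318 + 0.1434 + 0.0345 + 0.0026 + 0.0001 = 0.9115
TFR = 5 × 0.9115 = 4.5575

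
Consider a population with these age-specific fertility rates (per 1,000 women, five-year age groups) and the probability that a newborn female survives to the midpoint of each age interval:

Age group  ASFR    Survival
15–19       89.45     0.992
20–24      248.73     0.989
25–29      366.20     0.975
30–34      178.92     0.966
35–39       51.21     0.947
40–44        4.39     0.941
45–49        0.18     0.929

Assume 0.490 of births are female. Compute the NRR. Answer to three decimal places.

2.248

Proportion female at birth = 0.490.
Survival-weighted fertility by age (5·fₓ·Sₓ):
  15–19: 5 × 89.45/1000 × 0.992 = 0.44367
  20–24: 5 × 248.73/1000 × 0.989 = 1.22997
  25–29: 5 × 366.20/1000 × 0.975 = 1.78523
  30–34: 5 × 178.92/1000 × 0.966 = 0.86418
  35–39: 5 × 51.21/1000 × 0.947 = 0.24248
  40–44: 5 × 4.39/1000 × 0.941 = 0.02065
  45–49: 5 × 0.18/1000 × 0.929 = 0.00084
Sum = 4.58702
NRR = 0.490 × 4.58702 = 2.24764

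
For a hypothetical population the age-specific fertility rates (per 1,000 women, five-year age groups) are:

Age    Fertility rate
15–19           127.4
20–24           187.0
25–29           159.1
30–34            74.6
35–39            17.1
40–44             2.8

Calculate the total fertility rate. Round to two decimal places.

2.84

Sum of ASFRs = 127.4 + 187.0 + 159.1 + 74.6 + 17.1 + 2.8 = 568.0
TFR = 5 × 568.0 / 1000 = 2.84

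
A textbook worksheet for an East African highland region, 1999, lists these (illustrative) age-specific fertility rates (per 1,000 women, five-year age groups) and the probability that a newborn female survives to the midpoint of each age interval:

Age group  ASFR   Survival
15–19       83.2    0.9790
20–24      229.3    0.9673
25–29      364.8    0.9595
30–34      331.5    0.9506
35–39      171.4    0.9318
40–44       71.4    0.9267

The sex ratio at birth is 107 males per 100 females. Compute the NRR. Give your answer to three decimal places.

Proportion female at birth = 100 / (100 + 107) = 0.48309.
Survival-weighted fertility by age (5·fₓ·Sₓ):
  15–19: 5 × 83.2/1000 × 0.9790 = 0.40726
  20–24: 5 × 229.3/1000 × 0.9673 = 1.10901
  25–29: 5 × 364.8/1000 × 0.9595 = 1.75013
  30–34: 5 × 331.5/1000 × 0.9506 = 1.57562
  35–39: 5 × 171.4/1000 × 0.9318 = 0.79855
  40–44: 5 × 71.4/1000 × 0.9267 = 0.33083
Sum = 5.97140
NRR = 0.48309 × 5.97140 = 2.88472
NRR > 1, so each generation more than replaces itself.

2.885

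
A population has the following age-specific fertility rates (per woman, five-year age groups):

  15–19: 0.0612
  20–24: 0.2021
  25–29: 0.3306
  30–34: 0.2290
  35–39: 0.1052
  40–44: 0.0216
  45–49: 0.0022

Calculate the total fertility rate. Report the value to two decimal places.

4.76

Sum of ASFRs = 0.0612 + 0.2021 + 0.3306 + 0.2290 + 0.1052 + 0.0216 + 0.0022 = 0.9519
TFR = 5 × 0.9519 = 4.7595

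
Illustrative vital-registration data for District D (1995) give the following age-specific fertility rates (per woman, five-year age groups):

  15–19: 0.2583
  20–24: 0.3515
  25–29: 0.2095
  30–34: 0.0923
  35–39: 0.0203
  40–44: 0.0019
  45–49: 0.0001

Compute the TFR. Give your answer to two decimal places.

Sum of ASFRs = 0.2583 + 0.3515 + 0.2095 + 0.0923 + 0.0203 + 0.0019 + 0.0001 = 0.9339
TFR = 5 × 0.9339 = 4.6695

4.67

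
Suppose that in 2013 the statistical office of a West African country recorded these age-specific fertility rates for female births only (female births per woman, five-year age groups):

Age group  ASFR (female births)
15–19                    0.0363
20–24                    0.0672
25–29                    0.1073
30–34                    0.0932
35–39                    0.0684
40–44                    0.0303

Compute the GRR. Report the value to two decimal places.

Sum of female ASFRs = 0.0363 + 0.0672 + 0.1073 + 0.0932 + 0.0684 + 0.0303 = 0.4027
GRR = 5 × 0.4027 = 2.0135

2.01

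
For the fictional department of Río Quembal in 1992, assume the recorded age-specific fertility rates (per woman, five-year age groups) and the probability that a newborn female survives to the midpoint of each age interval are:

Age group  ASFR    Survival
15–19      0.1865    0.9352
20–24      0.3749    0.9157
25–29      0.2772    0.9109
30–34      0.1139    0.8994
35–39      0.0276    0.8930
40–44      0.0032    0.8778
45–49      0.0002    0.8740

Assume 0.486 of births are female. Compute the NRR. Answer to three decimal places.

2.188

Proportion female at birth = 0.486.
Survival-weighted fertility by age (5·fₓ·Sₓ):
  15–19: 5 × 0.1865 × 0.9352 = 0.87207
  20–24: 5 × 0.3749 × 0.9157 = 1.71648
  25–29: 5 × 0.2772 × 0.9109 = 1.26251
  30–34: 5 × 0.1139 × 0.8994 = 0.51221
  35–39: 5 × 0.0276 × 0.8930 = 0.12323
  40–44: 5 × 0.0032 × 0.8778 = 0.01404
  45–49: 5 × 0.0002 × 0.8740 = 0.00087
Sum = 4.50141
NRR = 0.486 × 4.50141 = 2.18769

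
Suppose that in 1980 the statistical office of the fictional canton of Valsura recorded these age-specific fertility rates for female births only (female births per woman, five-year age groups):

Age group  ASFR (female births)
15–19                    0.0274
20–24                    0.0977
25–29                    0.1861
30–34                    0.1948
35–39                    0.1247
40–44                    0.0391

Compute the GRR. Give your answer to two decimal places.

3.35

Sum of female ASFRs = 0.0274 + 0.0977 + 0.1861 + 0.1948 + 0.1247 + 0.0391 = 0.6698
GRR = 5 × 0.6698 = 3.349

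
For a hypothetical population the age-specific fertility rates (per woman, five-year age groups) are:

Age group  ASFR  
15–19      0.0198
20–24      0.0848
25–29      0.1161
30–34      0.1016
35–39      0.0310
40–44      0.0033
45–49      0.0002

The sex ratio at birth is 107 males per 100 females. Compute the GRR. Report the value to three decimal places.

0.862

Proportion female at birth = 100 / (100 + 107) = 0.48309.
Sum of ASFRs = 0.0198 + 0.0848 + 0.1161 + 0.1016 + 0.0310 + 0.0033 + 0.0002 = 0.3568
TFR = 5 × 0.3568 = 1.784
GRR = 0.48309 × 1.784 = 0.86183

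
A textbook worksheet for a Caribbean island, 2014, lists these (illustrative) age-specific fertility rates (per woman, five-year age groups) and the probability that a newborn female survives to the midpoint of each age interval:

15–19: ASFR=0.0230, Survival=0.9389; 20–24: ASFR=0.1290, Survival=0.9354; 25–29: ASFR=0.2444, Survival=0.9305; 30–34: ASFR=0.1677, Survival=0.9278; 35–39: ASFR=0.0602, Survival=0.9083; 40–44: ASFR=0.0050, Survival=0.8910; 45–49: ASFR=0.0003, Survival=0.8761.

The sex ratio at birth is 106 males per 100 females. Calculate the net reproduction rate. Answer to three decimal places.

Proportion female at birth = 100 / (100 + 106) = 0.48544.
Each age group contributes 5 × ASFR × survival:
  15–19: 5 × 0.0230 × 0.9389 = 0.10797
  20–24: 5 × 0.1290 × 0.9354 = 0.60333
  25–29: 5 × 0.2444 × 0.9305 = 1.13707
  30–34: 5 × 0.1677 × 0.9278 = 0.77796
  35–39: 5 × 0.0602 × 0.9083 = 0.27340
  40–44: 5 × 0.0050 × 0.8910 = 0.02228
  45–49: 5 × 0.0003 × 0.8761 = 0.00131
Sum = 2.92332
NRR = 0.48544 × 2.92332 = 1.41910
With NRR above 1 the population is above replacement fertility.

1.419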